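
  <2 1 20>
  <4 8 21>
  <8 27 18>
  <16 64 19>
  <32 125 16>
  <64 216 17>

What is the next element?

<128 343 14>

First entry: ×2 each step, so 2, 4, 8, 16, 32, 64 → 128.
Second entry: perfect cubes: 1³, 2³, 3³, …, so 1, 8, 27, 64, 125, 216 → 343.
Third entry: alternating steps +1, −3, +1, −3, …; 20, 21, 18, 19, 16, 17 → 14.
Combining the parts gives <128 343 14>.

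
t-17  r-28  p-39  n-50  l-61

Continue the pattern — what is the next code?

Letter: letters move back 2 places in the alphabet; t, r, p, n, l → j.
For the second component, +11 each step: 17, 28, 39, 50, 61 → 72.
Combining the parts gives j-72.

j-72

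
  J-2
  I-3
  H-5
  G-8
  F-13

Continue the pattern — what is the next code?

Letter: letters move back 1 place in the alphabet, so J, I, H, G, F → E.
Second component: 2, 3, 5, 8, 13 → 21 (each term is the sum of the two before it).
So the next code is E-21.

E-21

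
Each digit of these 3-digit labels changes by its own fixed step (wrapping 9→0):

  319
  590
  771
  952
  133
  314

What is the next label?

595

First digit goes 3, 5, 7, 9, 1, 3 → 5 (+2 each step, mod 10).
Second digit: −2 each step, mod 10; 1, 9, 7, 5, 3, 1 → 9.
Third digit: +1 each step, mod 10; 9, 0, 1, 2, 3, 4 → 5.
So the next label is 595.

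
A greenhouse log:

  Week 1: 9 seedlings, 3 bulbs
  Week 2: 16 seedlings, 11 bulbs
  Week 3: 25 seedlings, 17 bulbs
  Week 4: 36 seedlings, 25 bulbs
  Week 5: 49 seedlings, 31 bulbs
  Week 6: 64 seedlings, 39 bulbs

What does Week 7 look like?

Seedlings goes 9, 16, 25, 36, 49, 64 → 81 (perfect squares: 3², 4², 5², …).
For the bulbs, alternating steps +8, +6, +8, +6, …: 3, 11, 17, 25, 31, 39 → 45.
Combining the parts gives 81 seedlings, 45 bulbs.

81 seedlings, 45 bulbs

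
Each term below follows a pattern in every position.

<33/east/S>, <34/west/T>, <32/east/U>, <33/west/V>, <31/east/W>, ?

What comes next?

First slot: alternating steps +1, −2, +1, −2, …; 33, 34, 32, 33, 31 → 32.
Direction: alternates east ↔ west; east, west, east, west, east → west.
Letter — letters move forward 1 place in the alphabet: S, T, U, V, W → X.
Combining the parts gives <32/west/X>.

<32/west/X>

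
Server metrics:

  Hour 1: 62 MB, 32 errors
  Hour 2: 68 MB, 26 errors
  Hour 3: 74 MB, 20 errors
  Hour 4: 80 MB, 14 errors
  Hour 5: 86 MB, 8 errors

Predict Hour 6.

MB: 62, 68, 74, 80, 86 → 92 (+6 each step).
Errors goes 32, 26, 20, 14, 8 → 2 (together with the MB always sums to 94).
So the next row is 92 MB, 2 errors.

92 MB, 2 errors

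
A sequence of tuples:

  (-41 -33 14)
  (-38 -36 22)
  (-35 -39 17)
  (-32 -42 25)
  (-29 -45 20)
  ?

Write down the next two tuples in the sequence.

(-26 -48 28), (-23 -51 23)

First part: +3 each step, so -41, -38, -35, -32, -29 → -26 → -23.
Second part: −3 each step, so -33, -36, -39, -42, -45 → -48 → -51.
For the third part, alternating steps +8, −5, +8, −5, …: 14, 22, 17, 25, 20 → 28 → 23.
Putting the parts together: (-26 -48 28) and then (-23 -51 23).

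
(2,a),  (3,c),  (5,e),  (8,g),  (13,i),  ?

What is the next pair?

First slot goes 2, 3, 5, 8, 13 → 21 (each term is the sum of the two before it).
Letter: letters move forward 2 places in the alphabet; a, c, e, g, i → k.
Putting it together: (21,k).

(21,k)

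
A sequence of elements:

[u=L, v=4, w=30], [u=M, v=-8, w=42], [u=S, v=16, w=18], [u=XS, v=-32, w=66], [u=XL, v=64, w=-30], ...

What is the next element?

[u=L, v=-128, w=162]

U: runs backward through clothing sizes XS→XL, so L, M, S, XS, XL → L.
V: ×(-2) each step, so 4, -8, 16, -32, 64 → -128.
W — together with the v always sums to 34: 30, 42, 18, 66, -30 → 162.
Combining the parts gives [u=L, v=-128, w=162].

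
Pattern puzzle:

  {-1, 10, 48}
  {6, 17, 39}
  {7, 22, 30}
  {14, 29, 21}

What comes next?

{15, 34, 12}

First slot — alternating steps +7, +1, +7, +1, …: -1, 6, 7, 14 → 15.
Second slot — alternating steps +7, +5, +7, +5, …: 10, 17, 22, 29 → 34.
For the third slot, −9 each step: 48, 39, 30, 21 → 12.
Putting it together: {15, 34, 12}.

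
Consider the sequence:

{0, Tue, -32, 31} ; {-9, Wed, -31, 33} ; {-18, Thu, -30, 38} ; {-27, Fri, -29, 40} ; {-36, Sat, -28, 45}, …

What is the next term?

{-45, Sun, -27, 47}

First entry: −9 each step; 0, -9, -18, -27, -36 → -45.
Day: runs through the weekdays Mon→Sun, so Tue, Wed, Thu, Fri, Sat → Sun.
Third entry — +1 each step: -32, -31, -30, -29, -28 → -27.
Fourth entry: alternating steps +2, +5, +2, +5, …; 31, 33, 38, 40, 45 → 47.
Combining the parts gives {-45, Sun, -27, 47}.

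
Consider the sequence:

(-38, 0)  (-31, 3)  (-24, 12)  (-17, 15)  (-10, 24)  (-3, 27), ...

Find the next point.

First coordinate goes -38, -31, -24, -17, -10, -3 → 4 (+7 each step).
Second coordinate — alternating steps +3, +9, +3, +9, …: 0, 3, 12, 15, 24, 27 → 36.
So the next point is (4, 36).

(4, 36)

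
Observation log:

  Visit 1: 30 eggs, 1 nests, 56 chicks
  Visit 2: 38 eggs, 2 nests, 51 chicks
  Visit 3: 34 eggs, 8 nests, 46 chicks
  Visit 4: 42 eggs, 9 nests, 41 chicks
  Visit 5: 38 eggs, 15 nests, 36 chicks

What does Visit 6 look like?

46 eggs, 16 nests, 31 chicks

Eggs goes 30, 38, 34, 42, 38 → 46 (alternating steps +8, −4, +8, −4, …).
Nests: 1, 2, 8, 9, 15 → 16 (alternating steps +1, +6, +1, +6, …).
For the chicks, −5 each step: 56, 51, 46, 41, 36 → 31.
Combining the parts gives 46 eggs, 16 nests, 31 chicks.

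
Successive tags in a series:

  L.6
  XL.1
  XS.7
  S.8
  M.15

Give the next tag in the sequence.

Size — runs through clothing sizes XS→XL: L, XL, XS, S, M → L.
For the second component, each term is the sum of the two before it: 6, 1, 7, 8, 15 → 23.
So the next tag is L.23.

L.23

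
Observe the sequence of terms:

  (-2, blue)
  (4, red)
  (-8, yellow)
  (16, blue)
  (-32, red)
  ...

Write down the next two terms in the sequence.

First slot: ×(-2) each step; -2, 4, -8, 16, -32 → 64 → -128.
Colour: repeats blue → red → yellow, so blue, red, yellow, blue, red → yellow → blue.
Putting the parts together: (64, yellow) and then (-128, blue).

(64, yellow), (-128, blue)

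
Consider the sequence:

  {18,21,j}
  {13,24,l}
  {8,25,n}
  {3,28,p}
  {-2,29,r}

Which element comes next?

{-7,32,t}

First value: 18, 13, 8, 3, -2 → -7 (−5 each step).
Second value: alternating steps +3, +1, +3, +1, …; 21, 24, 25, 28, 29 → 32.
For the letter, letters move forward 2 places in the alphabet: j, l, n, p, r → t.
So the next element is {-7,32,t}.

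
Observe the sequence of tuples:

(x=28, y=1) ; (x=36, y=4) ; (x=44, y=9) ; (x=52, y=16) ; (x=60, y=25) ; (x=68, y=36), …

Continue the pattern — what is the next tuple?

(x=76, y=49)

X: 28, 36, 44, 52, 60, 68 → 76 (+8 each step).
Y: perfect squares: 1², 2², 3², …; 1, 4, 9, 16, 25, 36 → 49.
So the next tuple is (x=76, y=49).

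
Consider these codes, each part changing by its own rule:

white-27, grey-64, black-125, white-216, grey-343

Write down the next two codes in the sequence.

black-512, white-729

Shade: repeats white → grey → black, so white, grey, black, white, grey → black → white.
Second component goes 27, 64, 125, 216, 343 → 512 → 729 (perfect cubes: 3³, 4³, 5³, …).
So the next two codes are black-512 and white-729.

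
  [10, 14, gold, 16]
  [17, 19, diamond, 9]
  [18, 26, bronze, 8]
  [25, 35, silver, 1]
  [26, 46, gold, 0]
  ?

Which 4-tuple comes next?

[33, 59, diamond, -7]

For the first value, alternating steps +7, +1, +7, +1, …: 10, 17, 18, 25, 26 → 33.
Second value: differences are 5, 7, 9, … (increasing by 2 each time), so 14, 19, 26, 35, 46 → 59.
Rank — repeats gold → diamond → bronze → silver: gold, diamond, bronze, silver, gold → diamond.
For the fourth value, together with the first value always sums to 26: 16, 9, 8, 1, 0 → -7.
So the next 4-tuple is [33, 59, diamond, -7].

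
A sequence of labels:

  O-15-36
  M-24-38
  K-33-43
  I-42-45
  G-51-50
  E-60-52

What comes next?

Letter: O, M, K, I, G, E → C (letters move back 2 places in the alphabet).
For the second component, +9 each step: 15, 24, 33, 42, 51, 60 → 69.
For the third component, alternating steps +2, +5, +2, +5, …: 36, 38, 43, 45, 50, 52 → 57.
Combining the parts gives C-69-57.

C-69-57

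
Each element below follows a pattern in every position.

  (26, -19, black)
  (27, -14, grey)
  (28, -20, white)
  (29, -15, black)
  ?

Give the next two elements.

For the first coordinate, +1 each step: 26, 27, 28, 29 → 30 → 31.
Second coordinate: alternating steps +5, −6, +5, −6, …, so -19, -14, -20, -15 → -21 → -16.
For the shade, repeats black → grey → white: black, grey, white, black → grey → white.
Putting the parts together: (30, -21, grey) and then (31, -16, white).

(30, -21, grey), (31, -16, white)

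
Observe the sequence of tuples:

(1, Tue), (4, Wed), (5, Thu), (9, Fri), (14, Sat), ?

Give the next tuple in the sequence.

(23, Sun)

First component: each term is the sum of the two before it, so 1, 4, 5, 9, 14 → 23.
Day: runs through the weekdays Mon→Sun; Tue, Wed, Thu, Fri, Sat → Sun.
Putting it together: (23, Sun).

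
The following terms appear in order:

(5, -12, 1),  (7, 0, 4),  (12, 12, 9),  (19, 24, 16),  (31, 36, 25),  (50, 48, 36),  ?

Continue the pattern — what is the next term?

For the first part, each term is the sum of the two before it: 5, 7, 12, 19, 31, 50 → 81.
Second part: +12 each step; -12, 0, 12, 24, 36, 48 → 60.
Third part: perfect squares: 1², 2², 3², …, so 1, 4, 9, 16, 25, 36 → 49.
So the next term is (81, 60, 49).

(81, 60, 49)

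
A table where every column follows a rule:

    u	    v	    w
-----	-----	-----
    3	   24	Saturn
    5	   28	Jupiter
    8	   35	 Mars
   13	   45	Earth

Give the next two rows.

Column u — each term is the sum of the two before it: 3, 5, 8, 13 → 21 → 34.
Column v: differences are 4, 7, 10, … (increasing by 3 each time); 24, 28, 35, 45 → 58 → 74.
Column w — runs backward through the planets Mercury→Neptune: Saturn, Jupiter, Mars, Earth → Venus → Mercury.
So the next two rows are 21  58  Venus and 34  74  Mercury.

21  58  Venus; 34  74  Mercury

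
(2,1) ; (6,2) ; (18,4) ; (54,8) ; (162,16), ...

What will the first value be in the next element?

486

First value: 2, 6, 18, 54, 162 → 486 (×3 each step).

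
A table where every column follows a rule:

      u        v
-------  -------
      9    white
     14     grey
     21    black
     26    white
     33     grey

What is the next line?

38  black

Column u: alternating steps +5, +7, +5, +7, …, so 9, 14, 21, 26, 33 → 38.
Column v — repeats white → grey → black: white, grey, black, white, grey → black.
Combining the parts gives 38  black.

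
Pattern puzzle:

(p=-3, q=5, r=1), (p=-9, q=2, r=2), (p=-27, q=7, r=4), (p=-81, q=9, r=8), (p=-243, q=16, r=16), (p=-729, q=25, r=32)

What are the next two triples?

P: ×3 each step; -3, -9, -27, -81, -243, -729 → -2187 → -6561.
For the q, each term is the sum of the two before it: 5, 2, 7, 9, 16, 25 → 41 → 66.
R: 1, 2, 4, 8, 16, 32 → 64 → 128 (×2 each step).
Putting the parts together: (p=-2187, q=41, r=64) and then (p=-6561, q=66, r=128).

(p=-2187, q=41, r=64), (p=-6561, q=66, r=128)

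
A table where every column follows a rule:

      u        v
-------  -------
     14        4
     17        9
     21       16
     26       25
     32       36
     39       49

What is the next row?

Column u — differences are 3, 4, 5, … (increasing by 1 each time): 14, 17, 21, 26, 32, 39 → 47.
Column v goes 4, 9, 16, 25, 36, 49 → 64 (perfect squares: 2², 3², 4², …).
Combining the parts gives 47  64.

47  64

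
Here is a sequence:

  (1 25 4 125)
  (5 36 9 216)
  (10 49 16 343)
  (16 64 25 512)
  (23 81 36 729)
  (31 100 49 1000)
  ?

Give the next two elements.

First value goes 1, 5, 10, 16, 23, 31 → 40 → 50 (differences are 4, 5, 6, … (increasing by 1 each time)).
Second value — perfect squares: 5², 6², 7², …: 25, 36, 49, 64, 81, 100 → 121 → 144.
Third value — perfect squares: 2², 3², 4², …: 4, 9, 16, 25, 36, 49 → 64 → 81.
Fourth value: 125, 216, 343, 512, 729, 1000 → 1331 → 1728 (perfect cubes: 5³, 6³, 7³, …).
Putting the parts together: (40 121 64 1331) and then (50 144 81 1728).

(40 121 64 1331), (50 144 81 1728)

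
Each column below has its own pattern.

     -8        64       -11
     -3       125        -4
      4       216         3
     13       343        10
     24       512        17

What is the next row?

First component — differences are 5, 7, 9, … (increasing by 2 each time): -8, -3, 4, 13, 24 → 37.
Second component — perfect cubes: 4³, 5³, 6³, …: 64, 125, 216, 343, 512 → 729.
For the third component, +7 each step: -11, -4, 3, 10, 17 → 24.
Putting it together: 37  729  24.

37  729  24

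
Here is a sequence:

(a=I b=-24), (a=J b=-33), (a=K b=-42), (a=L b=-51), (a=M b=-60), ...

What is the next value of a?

A — letters move forward 1 place in the alphabet: I, J, K, L, M → N.

N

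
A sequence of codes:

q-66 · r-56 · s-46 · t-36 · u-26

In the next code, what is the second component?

16

Second component: 66, 56, 46, 36, 26 → 16 (−10 each step).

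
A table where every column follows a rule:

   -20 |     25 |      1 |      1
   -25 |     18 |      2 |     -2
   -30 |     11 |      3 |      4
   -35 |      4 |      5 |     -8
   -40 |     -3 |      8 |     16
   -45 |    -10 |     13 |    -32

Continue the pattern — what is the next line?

-50  -17  21  64

First component: −5 each step, so -20, -25, -30, -35, -40, -45 → -50.
Second component: −7 each step; 25, 18, 11, 4, -3, -10 → -17.
For the third component, each term is the sum of the two before it: 1, 2, 3, 5, 8, 13 → 21.
Fourth component: ×(-2) each step, so 1, -2, 4, -8, 16, -32 → 64.
Combining the parts gives -50  -17  21  64.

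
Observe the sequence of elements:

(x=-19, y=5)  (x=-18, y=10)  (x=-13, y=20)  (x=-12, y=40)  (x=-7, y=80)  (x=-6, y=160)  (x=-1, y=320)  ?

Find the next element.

(x=0, y=640)

X goes -19, -18, -13, -12, -7, -6, -1 → 0 (alternating steps +1, +5, +1, +5, …).
Y: ×2 each step; 5, 10, 20, 40, 80, 160, 320 → 640.
So the next element is (x=0, y=640).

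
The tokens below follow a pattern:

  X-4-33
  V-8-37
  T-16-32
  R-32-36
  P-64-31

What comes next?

N-128-35

Letter: letters move back 2 places in the alphabet, so X, V, T, R, P → N.
Second component goes 4, 8, 16, 32, 64 → 128 (×2 each step).
Third component: alternating steps +4, −5, +4, −5, …, so 33, 37, 32, 36, 31 → 35.
Combining the parts gives N-128-35.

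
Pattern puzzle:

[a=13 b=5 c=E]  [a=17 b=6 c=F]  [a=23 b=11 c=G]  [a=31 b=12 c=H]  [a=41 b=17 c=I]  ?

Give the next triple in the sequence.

[a=53 b=18 c=J]

A goes 13, 17, 23, 31, 41 → 53 (differences are 4, 6, 8, … (increasing by 2 each time)).
B: alternating steps +1, +5, +1, +5, …; 5, 6, 11, 12, 17 → 18.
C: letters move forward 1 place in the alphabet, so E, F, G, H, I → J.
Putting it together: [a=53 b=18 c=J].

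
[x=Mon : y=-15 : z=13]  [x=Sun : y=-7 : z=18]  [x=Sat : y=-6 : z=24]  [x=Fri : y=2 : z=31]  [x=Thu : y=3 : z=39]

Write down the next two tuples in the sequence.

[x=Wed : y=11 : z=48], [x=Tue : y=12 : z=58]

X: Mon, Sun, Sat, Fri, Thu → Wed → Tue (runs backward through the weekdays Mon→Sun).
Y: alternating steps +8, +1, +8, +1, …; -15, -7, -6, 2, 3 → 11 → 12.
Z — differences are 5, 6, 7, … (increasing by 1 each time): 13, 18, 24, 31, 39 → 48 → 58.
Putting the parts together: [x=Wed : y=11 : z=48] and then [x=Tue : y=12 : z=58].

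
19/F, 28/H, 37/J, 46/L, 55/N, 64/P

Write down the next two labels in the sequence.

First component: +9 each step, so 19, 28, 37, 46, 55, 64 → 73 → 82.
Letter: letters move forward 2 places in the alphabet, so F, H, J, L, N, P → R → T.
Putting the parts together: 73/R and then 82/T.

73/R, 82/T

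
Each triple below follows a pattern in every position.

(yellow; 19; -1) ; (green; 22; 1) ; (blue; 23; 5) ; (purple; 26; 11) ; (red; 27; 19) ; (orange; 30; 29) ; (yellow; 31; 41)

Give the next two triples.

Colour — repeats yellow → green → blue → purple → red → orange: yellow, green, blue, purple, red, orange, yellow → green → blue.
Second part — alternating steps +3, +1, +3, +1, …: 19, 22, 23, 26, 27, 30, 31 → 34 → 35.
Third part: -1, 1, 5, 11, 19, 29, 41 → 55 → 71 (differences are 2, 4, 6, … (increasing by 2 each time)).
So the next two triples are (green; 34; 55) and (blue; 35; 71).

(green; 34; 55), (blue; 35; 71)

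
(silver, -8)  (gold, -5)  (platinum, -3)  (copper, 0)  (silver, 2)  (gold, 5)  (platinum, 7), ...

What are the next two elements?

(copper, 10), (silver, 12)

Metal — repeats silver → gold → platinum → copper: silver, gold, platinum, copper, silver, gold, platinum → copper → silver.
Second value: -8, -5, -3, 0, 2, 5, 7 → 10 → 12 (alternating steps +3, +2, +3, +2, …).
So the next two elements are (copper, 10) and (silver, 12).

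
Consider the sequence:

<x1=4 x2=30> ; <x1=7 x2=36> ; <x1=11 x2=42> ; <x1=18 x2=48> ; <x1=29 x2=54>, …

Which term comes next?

X1: each term is the sum of the two before it; 4, 7, 11, 18, 29 → 47.
X2: 30, 36, 42, 48, 54 → 60 (+6 each step).
So the next term is <x1=47 x2=60>.

<x1=47 x2=60>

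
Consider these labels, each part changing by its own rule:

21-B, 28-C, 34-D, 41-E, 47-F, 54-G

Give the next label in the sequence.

60-H

First component: alternating steps +7, +6, +7, +6, …; 21, 28, 34, 41, 47, 54 → 60.
Letter: letters move forward 1 place in the alphabet; B, C, D, E, F, G → H.
Combining the parts gives 60-H.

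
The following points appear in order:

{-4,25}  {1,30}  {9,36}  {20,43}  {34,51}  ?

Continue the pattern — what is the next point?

{51,60}

First slot goes -4, 1, 9, 20, 34 → 51 (differences are 5, 8, 11, … (increasing by 3 each time)).
Second slot goes 25, 30, 36, 43, 51 → 60 (differences are 5, 6, 7, … (increasing by 1 each time)).
So the next point is {51,60}.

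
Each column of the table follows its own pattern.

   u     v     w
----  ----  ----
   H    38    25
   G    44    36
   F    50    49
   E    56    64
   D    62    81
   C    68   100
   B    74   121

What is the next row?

Column u — letters move back 1 place in the alphabet: H, G, F, E, D, C, B → A.
Column v goes 38, 44, 50, 56, 62, 68, 74 → 80 (+6 each step).
Column w: 25, 36, 49, 64, 81, 100, 121 → 144 (perfect squares: 5², 6², 7², …).
Putting it together: A  80  144.

A  80  144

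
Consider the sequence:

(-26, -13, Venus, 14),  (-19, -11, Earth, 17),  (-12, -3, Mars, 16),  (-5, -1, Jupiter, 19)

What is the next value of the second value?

7

Second value goes -13, -11, -3, -1 → 7 (alternating steps +2, +8, +2, +8, …).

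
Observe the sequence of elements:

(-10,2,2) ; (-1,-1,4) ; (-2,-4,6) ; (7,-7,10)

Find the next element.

First entry goes -10, -1, -2, 7 → 6 (alternating steps +9, −1, +9, −1, …).
Second entry goes 2, -1, -4, -7 → -10 (−3 each step).
Third entry: each term is the sum of the two before it; 2, 4, 6, 10 → 16.
So the next element is (6,-10,16).

(6,-10,16)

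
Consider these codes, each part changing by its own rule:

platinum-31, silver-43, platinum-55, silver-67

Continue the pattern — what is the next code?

Metal goes platinum, silver, platinum, silver → platinum (alternates platinum ↔ silver).
Second component goes 31, 43, 55, 67 → 79 (+12 each step).
So the next code is platinum-79.

platinum-79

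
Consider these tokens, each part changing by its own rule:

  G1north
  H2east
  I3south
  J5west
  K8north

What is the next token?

Letter: G, H, I, J, K → L (letters move forward 1 place in the alphabet).
Second component: each term is the sum of the two before it, so 1, 2, 3, 5, 8 → 13.
Direction: north, east, south, west, north → east (repeats north → east → south → west).
Combining the parts gives L13east.

L13east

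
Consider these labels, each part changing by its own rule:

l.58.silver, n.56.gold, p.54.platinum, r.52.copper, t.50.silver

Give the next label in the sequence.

Letter goes l, n, p, r, t → v (letters move forward 2 places in the alphabet).
Second component: −2 each step; 58, 56, 54, 52, 50 → 48.
Metal — repeats silver → gold → platinum → copper: silver, gold, platinum, copper, silver → gold.
So the next label is v.48.gold.

v.48.gold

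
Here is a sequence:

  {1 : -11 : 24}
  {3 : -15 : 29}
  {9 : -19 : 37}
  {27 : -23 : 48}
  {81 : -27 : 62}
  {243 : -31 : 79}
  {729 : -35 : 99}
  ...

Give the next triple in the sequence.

{2187 : -39 : 122}

First slot: ×3 each step, so 1, 3, 9, 27, 81, 243, 729 → 2187.
Second slot: −4 each step; -11, -15, -19, -23, -27, -31, -35 → -39.
Third slot: 24, 29, 37, 48, 62, 79, 99 → 122 (differences are 5, 8, 11, … (increasing by 3 each time)).
So the next triple is {2187 : -39 : 122}.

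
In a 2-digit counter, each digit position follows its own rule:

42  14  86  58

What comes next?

First digit: 4, 1, 8, 5 → 2 (−3 each step, mod 10).
Second digit — +2 each step, mod 10: 2, 4, 6, 8 → 0.
So the next token is 20.

20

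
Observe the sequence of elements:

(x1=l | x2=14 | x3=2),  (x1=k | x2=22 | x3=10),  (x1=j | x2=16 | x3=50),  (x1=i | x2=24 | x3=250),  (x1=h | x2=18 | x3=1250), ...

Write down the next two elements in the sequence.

(x1=g | x2=26 | x3=6250), (x1=f | x2=20 | x3=31250)

X1 goes l, k, j, i, h → g → f (letters move back 1 place in the alphabet).
X2: alternating steps +8, −6, +8, −6, …; 14, 22, 16, 24, 18 → 26 → 20.
X3 goes 2, 10, 50, 250, 1250 → 6250 → 31250 (×5 each step).
So the next two elements are (x1=g | x2=26 | x3=6250) and (x1=f | x2=20 | x3=31250).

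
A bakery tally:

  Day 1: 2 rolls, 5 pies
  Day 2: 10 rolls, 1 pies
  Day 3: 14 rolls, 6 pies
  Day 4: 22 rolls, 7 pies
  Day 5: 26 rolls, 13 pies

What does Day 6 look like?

Rolls: alternating steps +8, +4, +8, +4, …, so 2, 10, 14, 22, 26 → 34.
Pies: each term is the sum of the two before it; 5, 1, 6, 7, 13 → 20.
Combining the parts gives 34 rolls, 20 pies.

34 rolls, 20 pies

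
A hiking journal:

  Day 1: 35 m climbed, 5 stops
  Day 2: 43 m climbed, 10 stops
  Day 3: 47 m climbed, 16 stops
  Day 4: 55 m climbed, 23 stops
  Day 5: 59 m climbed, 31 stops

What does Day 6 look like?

M climbed: alternating steps +8, +4, +8, +4, …; 35, 43, 47, 55, 59 → 67.
Stops: differences are 5, 6, 7, … (increasing by 1 each time); 5, 10, 16, 23, 31 → 40.
Putting it together: 67 m climbed, 40 stops.

67 m climbed, 40 stops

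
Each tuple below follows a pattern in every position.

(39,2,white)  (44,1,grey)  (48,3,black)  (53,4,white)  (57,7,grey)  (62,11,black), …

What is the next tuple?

(66,18,white)

First entry: 39, 44, 48, 53, 57, 62 → 66 (alternating steps +5, +4, +5, +4, …).
Second entry — each term is the sum of the two before it: 2, 1, 3, 4, 7, 11 → 18.
Shade: repeats white → grey → black; white, grey, black, white, grey, black → white.
So the next tuple is (66,18,white).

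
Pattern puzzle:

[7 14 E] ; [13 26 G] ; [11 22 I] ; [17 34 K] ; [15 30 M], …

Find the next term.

[21 42 O]

First entry — alternating steps +6, −2, +6, −2, …: 7, 13, 11, 17, 15 → 21.
For the second entry, always 2 × the first entry: 14, 26, 22, 34, 30 → 42.
Letter: E, G, I, K, M → O (letters move forward 2 places in the alphabet).
So the next term is [21 42 O].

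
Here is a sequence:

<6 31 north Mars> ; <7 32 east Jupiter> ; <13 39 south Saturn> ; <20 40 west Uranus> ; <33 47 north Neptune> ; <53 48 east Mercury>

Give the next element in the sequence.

First component: each term is the sum of the two before it, so 6, 7, 13, 20, 33, 53 → 86.
Second component: 31, 32, 39, 40, 47, 48 → 55 (alternating steps +1, +7, +1, +7, …).
Direction: repeats north → east → south → west; north, east, south, west, north, east → south.
Planet: runs through the planets Mercury→Neptune; Mars, Jupiter, Saturn, Uranus, Neptune, Mercury → Venus.
So the next element is <86 55 south Venus>.

<86 55 south Venus>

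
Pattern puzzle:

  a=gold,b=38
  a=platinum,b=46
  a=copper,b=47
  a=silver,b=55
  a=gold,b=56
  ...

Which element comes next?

a=platinum,b=64

A: repeats gold → platinum → copper → silver, so gold, platinum, copper, silver, gold → platinum.
B — alternating steps +8, +1, +8, +1, …: 38, 46, 47, 55, 56 → 64.
Combining the parts gives a=platinum,b=64.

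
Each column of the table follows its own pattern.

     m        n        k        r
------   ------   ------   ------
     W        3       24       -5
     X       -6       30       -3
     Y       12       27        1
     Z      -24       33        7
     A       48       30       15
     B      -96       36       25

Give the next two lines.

C  192  33  37; D  -384  39  51

Column m goes W, X, Y, Z, A, B → C → D (letters move forward 1 place in the alphabet, wrapping Z→A).
Column n: ×(-2) each step, so 3, -6, 12, -24, 48, -96 → 192 → -384.
Column k: alternating steps +6, −3, +6, −3, …, so 24, 30, 27, 33, 30, 36 → 33 → 39.
Column r — differences are 2, 4, 6, … (increasing by 2 each time): -5, -3, 1, 7, 15, 25 → 37 → 51.
Putting the parts together: C  192  33  37 and then D  -384  39  51.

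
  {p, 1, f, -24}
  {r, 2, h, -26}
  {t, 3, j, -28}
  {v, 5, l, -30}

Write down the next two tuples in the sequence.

First letter goes p, r, t, v → x → z (letters move forward 2 places in the alphabet).
Second part: each term is the sum of the two before it, so 1, 2, 3, 5 → 8 → 13.
Second letter goes f, h, j, l → n → p (letters move forward 2 places in the alphabet).
For the fourth part, −2 each step: -24, -26, -28, -30 → -32 → -34.
So the next two tuples are {x, 8, n, -32} and {z, 13, p, -34}.

{x, 8, n, -32}, {z, 13, p, -34}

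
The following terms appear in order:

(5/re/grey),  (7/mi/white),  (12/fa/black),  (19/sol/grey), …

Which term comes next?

(31/la/white)

First part — each term is the sum of the two before it: 5, 7, 12, 19 → 31.
For the note, runs through the solfège scale do→ti: re, mi, fa, sol → la.
For the shade, repeats grey → white → black: grey, white, black, grey → white.
Combining the parts gives (31/la/white).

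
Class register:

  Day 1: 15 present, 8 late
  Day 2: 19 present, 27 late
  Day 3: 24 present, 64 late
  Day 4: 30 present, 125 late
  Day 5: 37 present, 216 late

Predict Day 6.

For the present, differences are 4, 5, 6, … (increasing by 1 each time): 15, 19, 24, 30, 37 → 45.
Late: perfect cubes: 2³, 3³, 4³, …; 8, 27, 64, 125, 216 → 343.
Putting it together: 45 present, 343 late.

45 present, 343 late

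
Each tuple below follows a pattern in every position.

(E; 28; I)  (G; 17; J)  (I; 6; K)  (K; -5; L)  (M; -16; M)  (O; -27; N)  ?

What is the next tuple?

First letter — letters move forward 2 places in the alphabet: E, G, I, K, M, O → Q.
Second component: 28, 17, 6, -5, -16, -27 → -38 (−11 each step).
Second letter: I, J, K, L, M, N → O (letters move forward 1 place in the alphabet).
Putting it together: (Q; -38; O).

(Q; -38; O)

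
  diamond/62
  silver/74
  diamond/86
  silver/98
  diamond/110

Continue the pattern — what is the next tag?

For the rank, alternates diamond ↔ silver: diamond, silver, diamond, silver, diamond → silver.
Second component — +12 each step: 62, 74, 86, 98, 110 → 122.
Putting it together: silver/122.

silver/122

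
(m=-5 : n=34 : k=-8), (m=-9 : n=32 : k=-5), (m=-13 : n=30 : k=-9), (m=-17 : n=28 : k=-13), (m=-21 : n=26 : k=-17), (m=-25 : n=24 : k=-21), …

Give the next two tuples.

(m=-29 : n=22 : k=-25), (m=-33 : n=20 : k=-29)

M — −4 each step: -5, -9, -13, -17, -21, -25 → -29 → -33.
N: 34, 32, 30, 28, 26, 24 → 22 → 20 (−2 each step).
For the k, always the previous value of the m: -8, -5, -9, -13, -17, -21 → -25 → -29.
So the next two tuples are (m=-29 : n=22 : k=-25) and (m=-33 : n=20 : k=-29).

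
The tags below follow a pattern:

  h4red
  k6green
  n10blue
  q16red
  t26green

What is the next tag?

w42blue

Letter goes h, k, n, q, t → w (letters move forward 3 places in the alphabet).
Second component: each term is the sum of the two before it; 4, 6, 10, 16, 26 → 42.
Colour: repeats red → green → blue; red, green, blue, red, green → blue.
Combining the parts gives w42blue.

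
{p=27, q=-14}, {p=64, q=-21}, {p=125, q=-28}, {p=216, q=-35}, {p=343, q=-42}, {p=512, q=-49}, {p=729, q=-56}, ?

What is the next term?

{p=1000, q=-63}

P: perfect cubes: 3³, 4³, 5³, …, so 27, 64, 125, 216, 343, 512, 729 → 1000.
Q: −7 each step, so -14, -21, -28, -35, -42, -49, -56 → -63.
Putting it together: {p=1000, q=-63}.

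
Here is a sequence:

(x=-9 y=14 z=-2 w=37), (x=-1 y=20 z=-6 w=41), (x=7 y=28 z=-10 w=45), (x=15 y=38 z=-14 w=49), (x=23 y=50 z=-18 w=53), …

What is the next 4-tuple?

For the x, +8 each step: -9, -1, 7, 15, 23 → 31.
Y: differences are 6, 8, 10, … (increasing by 2 each time), so 14, 20, 28, 38, 50 → 64.
Z: −4 each step; -2, -6, -10, -14, -18 → -22.
W: together with the z always sums to 35, so 37, 41, 45, 49, 53 → 57.
Combining the parts gives (x=31 y=64 z=-22 w=57).

(x=31 y=64 z=-22 w=57)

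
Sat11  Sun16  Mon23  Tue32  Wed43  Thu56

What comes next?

Day — runs through the weekdays Mon→Sun: Sat, Sun, Mon, Tue, Wed, Thu → Fri.
Second component: 11, 16, 23, 32, 43, 56 → 71 (differences are 5, 7, 9, … (increasing by 2 each time)).
Combining the parts gives Fri71.

Fri71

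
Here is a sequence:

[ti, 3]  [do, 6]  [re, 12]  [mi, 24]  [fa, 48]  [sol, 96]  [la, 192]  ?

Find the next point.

Note — runs through the solfège scale do→ti: ti, do, re, mi, fa, sol, la → ti.
Second component: 3, 6, 12, 24, 48, 96, 192 → 384 (×2 each step).
Putting it together: [ti, 384].

[ti, 384]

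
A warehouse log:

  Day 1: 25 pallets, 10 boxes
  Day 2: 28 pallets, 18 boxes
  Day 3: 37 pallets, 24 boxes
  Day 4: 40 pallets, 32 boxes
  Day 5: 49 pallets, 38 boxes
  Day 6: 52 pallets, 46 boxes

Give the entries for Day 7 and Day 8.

61 pallets, 52 boxes; 64 pallets, 60 boxes

Pallets: 25, 28, 37, 40, 49, 52 → 61 → 64 (alternating steps +3, +9, +3, +9, …).
Boxes — alternating steps +8, +6, +8, +6, …: 10, 18, 24, 32, 38, 46 → 52 → 60.
So the next two lines are 61 pallets, 52 boxes and 64 pallets, 60 boxes.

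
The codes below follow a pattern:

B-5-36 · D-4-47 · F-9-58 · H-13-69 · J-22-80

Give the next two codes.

L-35-91, N-57-102

Letter: letters move forward 2 places in the alphabet; B, D, F, H, J → L → N.
Second component — each term is the sum of the two before it: 5, 4, 9, 13, 22 → 35 → 57.
Third component goes 36, 47, 58, 69, 80 → 91 → 102 (+11 each step).
So the next two codes are L-35-91 and N-57-102.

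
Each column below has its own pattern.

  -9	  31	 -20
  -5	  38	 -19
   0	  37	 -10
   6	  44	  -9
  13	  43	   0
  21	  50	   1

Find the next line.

30  49  10

First component goes -9, -5, 0, 6, 13, 21 → 30 (differences are 4, 5, 6, … (increasing by 1 each time)).
Second component: alternating steps +7, −1, +7, −1, …, so 31, 38, 37, 44, 43, 50 → 49.
For the third component, alternating steps +1, +9, +1, +9, …: -20, -19, -10, -9, 0, 1 → 10.
Combining the parts gives 30  49  10.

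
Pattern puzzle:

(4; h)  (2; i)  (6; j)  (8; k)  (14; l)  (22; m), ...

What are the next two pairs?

First value — each term is the sum of the two before it: 4, 2, 6, 8, 14, 22 → 36 → 58.
Letter — letters move forward 1 place in the alphabet: h, i, j, k, l, m → n → o.
Putting the parts together: (36; n) and then (58; o).

(36; n), (58; o)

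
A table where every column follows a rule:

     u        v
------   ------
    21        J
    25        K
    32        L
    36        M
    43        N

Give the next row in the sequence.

47  O

Column u — alternating steps +4, +7, +4, +7, …: 21, 25, 32, 36, 43 → 47.
Column v — letters move forward 1 place in the alphabet: J, K, L, M, N → O.
So the next row is 47  O.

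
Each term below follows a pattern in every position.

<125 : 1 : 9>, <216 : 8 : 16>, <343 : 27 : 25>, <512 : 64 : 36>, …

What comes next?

<729 : 125 : 49>

For the first entry, perfect cubes: 5³, 6³, 7³, …: 125, 216, 343, 512 → 729.
For the second entry, perfect cubes: 1³, 2³, 3³, …: 1, 8, 27, 64 → 125.
Third entry goes 9, 16, 25, 36 → 49 (perfect squares: 3², 4², 5², …).
Putting it together: <729 : 125 : 49>.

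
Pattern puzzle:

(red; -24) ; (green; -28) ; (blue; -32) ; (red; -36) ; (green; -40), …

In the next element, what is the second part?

-44

Colour: repeats red → green → blue; red, green, blue, red, green → blue.
Second part: −4 each step; -24, -28, -32, -36, -40 → -44.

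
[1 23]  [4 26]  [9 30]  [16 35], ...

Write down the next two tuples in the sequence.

First entry: 1, 4, 9, 16 → 25 → 36 (perfect squares: 1², 2², 3², …).
Second entry: differences are 3, 4, 5, … (increasing by 1 each time), so 23, 26, 30, 35 → 41 → 48.
Putting the parts together: [25 41] and then [36 48].

[25 41], [36 48]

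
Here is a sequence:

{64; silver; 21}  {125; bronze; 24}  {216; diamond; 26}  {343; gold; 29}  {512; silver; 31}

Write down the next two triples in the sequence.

{729; bronze; 34}, {1000; diamond; 36}

For the first part, perfect cubes: 4³, 5³, 6³, …: 64, 125, 216, 343, 512 → 729 → 1000.
Rank: silver, bronze, diamond, gold, silver → bronze → diamond (repeats silver → bronze → diamond → gold).
Third part: alternating steps +3, +2, +3, +2, …; 21, 24, 26, 29, 31 → 34 → 36.
Putting the parts together: {729; bronze; 34} and then {1000; diamond; 36}.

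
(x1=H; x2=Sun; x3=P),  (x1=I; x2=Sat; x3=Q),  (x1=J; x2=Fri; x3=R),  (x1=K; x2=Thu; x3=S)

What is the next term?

(x1=L; x2=Wed; x3=T)

X1: letters move forward 1 place in the alphabet; H, I, J, K → L.
X2: runs backward through the weekdays Mon→Sun, so Sun, Sat, Fri, Thu → Wed.
X3: letters move forward 1 place in the alphabet; P, Q, R, S → T.
So the next term is (x1=L; x2=Wed; x3=T).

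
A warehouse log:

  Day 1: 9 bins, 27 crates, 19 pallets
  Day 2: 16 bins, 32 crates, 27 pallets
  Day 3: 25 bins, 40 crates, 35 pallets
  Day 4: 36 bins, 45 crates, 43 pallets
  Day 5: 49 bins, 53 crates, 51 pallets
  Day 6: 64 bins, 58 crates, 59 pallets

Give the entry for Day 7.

Bins: 9, 16, 25, 36, 49, 64 → 81 (perfect squares: 3², 4², 5², …).
Crates — alternating steps +5, +8, +5, +8, …: 27, 32, 40, 45, 53, 58 → 66.
For the pallets, +8 each step: 19, 27, 35, 43, 51, 59 → 67.
Combining the parts gives 81 bins, 66 crates, 67 pallets.

81 bins, 66 crates, 67 pallets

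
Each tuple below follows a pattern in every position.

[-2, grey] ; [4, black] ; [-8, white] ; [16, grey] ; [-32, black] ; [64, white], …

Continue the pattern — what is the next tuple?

[-128, grey]

First coordinate: -2, 4, -8, 16, -32, 64 → -128 (×(-2) each step).
Shade: repeats grey → black → white, so grey, black, white, grey, black, white → grey.
So the next tuple is [-128, grey].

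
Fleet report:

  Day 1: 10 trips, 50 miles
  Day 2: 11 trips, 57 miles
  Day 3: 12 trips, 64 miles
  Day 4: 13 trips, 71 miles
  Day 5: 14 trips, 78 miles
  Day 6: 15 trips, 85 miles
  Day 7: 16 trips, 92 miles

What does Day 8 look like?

17 trips, 99 miles

For the trips, +1 each step: 10, 11, 12, 13, 14, 15, 16 → 17.
Miles goes 50, 57, 64, 71, 78, 85, 92 → 99 (+7 each step).
Combining the parts gives 17 trips, 99 miles.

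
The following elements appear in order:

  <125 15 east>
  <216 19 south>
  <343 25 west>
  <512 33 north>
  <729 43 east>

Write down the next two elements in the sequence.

<1000 55 south>, <1331 69 west>

First value: perfect cubes: 5³, 6³, 7³, …; 125, 216, 343, 512, 729 → 1000 → 1331.
Second value: differences are 4, 6, 8, … (increasing by 2 each time); 15, 19, 25, 33, 43 → 55 → 69.
For the direction, repeats east → south → west → north: east, south, west, north, east → south → west.
Putting the parts together: <1000 55 south> and then <1331 69 west>.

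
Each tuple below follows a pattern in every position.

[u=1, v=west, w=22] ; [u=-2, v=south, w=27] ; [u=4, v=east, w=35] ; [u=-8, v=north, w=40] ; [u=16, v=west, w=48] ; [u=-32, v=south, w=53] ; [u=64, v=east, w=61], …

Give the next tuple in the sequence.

U goes 1, -2, 4, -8, 16, -32, 64 → -128 (×(-2) each step).
V goes west, south, east, north, west, south, east → north (repeats west → south → east → north).
W — alternating steps +5, +8, +5, +8, …: 22, 27, 35, 40, 48, 53, 61 → 66.
Putting it together: [u=-128, v=north, w=66].

[u=-128, v=north, w=66]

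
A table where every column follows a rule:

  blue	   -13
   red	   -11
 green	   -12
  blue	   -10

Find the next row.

red  -11

Colour goes blue, red, green, blue → red (repeats blue → red → green).
Second component goes -13, -11, -12, -10 → -11 (alternating steps +2, −1, +2, −1, …).
Combining the parts gives red  -11.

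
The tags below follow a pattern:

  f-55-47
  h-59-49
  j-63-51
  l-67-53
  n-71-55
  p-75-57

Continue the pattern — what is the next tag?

Letter — letters move forward 2 places in the alphabet: f, h, j, l, n, p → r.
Second component: +4 each step; 55, 59, 63, 67, 71, 75 → 79.
Third component: +2 each step, so 47, 49, 51, 53, 55, 57 → 59.
So the next tag is r-79-59.

r-79-59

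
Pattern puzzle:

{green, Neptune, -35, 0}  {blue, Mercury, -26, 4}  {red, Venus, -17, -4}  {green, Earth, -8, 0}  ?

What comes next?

For the colour, repeats green → blue → red: green, blue, red, green → blue.
Planet goes Neptune, Mercury, Venus, Earth → Mars (runs through the planets Mercury→Neptune).
Third part: -35, -26, -17, -8 → 1 (+9 each step).
Fourth part: alternating steps +4, −8, +4, −8, …; 0, 4, -4, 0 → -8.
Combining the parts gives {blue, Mars, 1, -8}.

{blue, Mars, 1, -8}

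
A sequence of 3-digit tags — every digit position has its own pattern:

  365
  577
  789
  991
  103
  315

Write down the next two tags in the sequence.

First digit goes 3, 5, 7, 9, 1, 3 → 5 → 7 (+2 each step, mod 10).
Second digit: +1 each step, mod 10; 6, 7, 8, 9, 0, 1 → 2 → 3.
Third digit: +2 each step, mod 10, so 5, 7, 9, 1, 3, 5 → 7 → 9.
So the next two tags are 527 and 739.

527 then 739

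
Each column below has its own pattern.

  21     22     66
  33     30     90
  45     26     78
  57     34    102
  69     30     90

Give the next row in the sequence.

81  38  114

First component goes 21, 33, 45, 57, 69 → 81 (+12 each step).
Second component: alternating steps +8, −4, +8, −4, …, so 22, 30, 26, 34, 30 → 38.
Third component — always 3 × the second component: 66, 90, 78, 102, 90 → 114.
Combining the parts gives 81  38  114.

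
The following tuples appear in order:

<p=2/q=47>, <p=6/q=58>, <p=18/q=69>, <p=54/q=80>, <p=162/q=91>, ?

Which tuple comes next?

P: ×3 each step, so 2, 6, 18, 54, 162 → 486.
Q: +11 each step, so 47, 58, 69, 80, 91 → 102.
Putting it together: <p=486/q=102>.

<p=486/q=102>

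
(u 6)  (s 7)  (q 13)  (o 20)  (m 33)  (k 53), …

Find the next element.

Letter: letters move back 2 places in the alphabet, so u, s, q, o, m, k → i.
For the second coordinate, each term is the sum of the two before it: 6, 7, 13, 20, 33, 53 → 86.
Putting it together: (i 86).

(i 86)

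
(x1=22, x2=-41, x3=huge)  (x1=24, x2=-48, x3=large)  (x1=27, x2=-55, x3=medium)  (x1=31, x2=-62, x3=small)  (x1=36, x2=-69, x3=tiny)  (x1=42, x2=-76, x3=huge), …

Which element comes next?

X1 — differences are 2, 3, 4, … (increasing by 1 each time): 22, 24, 27, 31, 36, 42 → 49.
For the x2, −7 each step: -41, -48, -55, -62, -69, -76 → -83.
X3: repeats huge → large → medium → small → tiny, so huge, large, medium, small, tiny, huge → large.
Combining the parts gives (x1=49, x2=-83, x3=large).

(x1=49, x2=-83, x3=large)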